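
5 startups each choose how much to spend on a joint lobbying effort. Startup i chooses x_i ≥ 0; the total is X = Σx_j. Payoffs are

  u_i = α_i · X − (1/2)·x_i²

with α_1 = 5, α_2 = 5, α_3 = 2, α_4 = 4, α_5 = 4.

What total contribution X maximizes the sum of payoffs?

100

Planner FOC: ∂(Σu_j)/∂x_i = (Σα_j) − x_i = 0, so x_i^SO = Σα_j = 20 for every i; X^SO = 100.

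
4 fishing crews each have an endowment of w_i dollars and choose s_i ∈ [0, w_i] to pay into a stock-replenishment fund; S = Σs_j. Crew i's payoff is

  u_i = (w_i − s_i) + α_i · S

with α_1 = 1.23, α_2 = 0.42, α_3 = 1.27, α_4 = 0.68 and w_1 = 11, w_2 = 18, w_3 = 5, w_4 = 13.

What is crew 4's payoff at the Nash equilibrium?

∂u_i/∂s_i = α_i − 1, so crew i contributes w_i if α_i > 1, else 0.
α_i > 1 for i ∈ {1, 3}; NE contributions (11, 0, 5, 0), S = 16.
u_4 = (13 − 0) + 0.68·16 = 23.88.

23.88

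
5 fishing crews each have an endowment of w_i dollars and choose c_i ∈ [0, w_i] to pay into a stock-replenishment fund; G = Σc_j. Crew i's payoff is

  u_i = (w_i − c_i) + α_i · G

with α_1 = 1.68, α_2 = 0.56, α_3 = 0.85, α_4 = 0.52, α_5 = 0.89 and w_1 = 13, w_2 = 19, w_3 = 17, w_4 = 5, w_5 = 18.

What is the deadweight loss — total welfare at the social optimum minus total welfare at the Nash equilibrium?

∂u_i/∂c_i = α_i − 1, so crew i contributes w_i if α_i > 1, else 0.
α_i > 1 for i ∈ {1}; NE contributions (13, 0, 0, 0, 0), G = 13.
W^NE = Σw_i − G^NE + (Σα_i)·G^NE = 72 + 3.5·13 = 117.5.
Planner: ∂(Σu_j)/∂c_i = Σα_j − 1 = 3.5 > 0, so everyone contributes w_i; G^SO = 72, W^SO = 72 + 3.5·72 = 324.
Deadweight loss = 206.5.

206.5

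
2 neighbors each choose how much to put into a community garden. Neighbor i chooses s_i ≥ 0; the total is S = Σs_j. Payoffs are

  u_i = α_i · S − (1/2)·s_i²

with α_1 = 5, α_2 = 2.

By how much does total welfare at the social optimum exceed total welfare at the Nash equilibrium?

14.5

Neighbor i's FOC: ∂u_i/∂s_i = α_i − s_i = 0, so s_i* = α_i.
NE contributions = (5, 2); S = 7.
W^NE = (Σα)·S − ½Σα_i² = 7² − ½·29 = 34.5.
Planner sets s_i = Σα_j = 7 for every i, so S^SO = 2·7 = 14.
W^SO = (Σα)·S^SO − ½·2·(Σα)² = (2/2)·7² = 49.
Deadweight loss = W^SO − W^NE = 14.5.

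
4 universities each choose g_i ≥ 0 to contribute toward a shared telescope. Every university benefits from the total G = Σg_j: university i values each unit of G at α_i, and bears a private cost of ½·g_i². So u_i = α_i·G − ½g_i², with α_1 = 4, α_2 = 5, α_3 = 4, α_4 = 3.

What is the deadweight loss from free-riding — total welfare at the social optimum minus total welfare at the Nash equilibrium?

University i's FOC: ∂u_i/∂g_i = α_i − g_i = 0, so g_i* = α_i.
NE contributions = (4, 5, 4, 3); G = 16.
W^NE = (Σα)·G − ½Σα_i² = 16² − ½·66 = 223.
Planner sets g_i = Σα_j = 16 for every i, so G^SO = 4·16 = 64.
W^SO = (Σα)·G^SO − ½·4·(Σα)² = (4/2)·16² = 512.
Deadweight loss = W^SO − W^NE = 289.

289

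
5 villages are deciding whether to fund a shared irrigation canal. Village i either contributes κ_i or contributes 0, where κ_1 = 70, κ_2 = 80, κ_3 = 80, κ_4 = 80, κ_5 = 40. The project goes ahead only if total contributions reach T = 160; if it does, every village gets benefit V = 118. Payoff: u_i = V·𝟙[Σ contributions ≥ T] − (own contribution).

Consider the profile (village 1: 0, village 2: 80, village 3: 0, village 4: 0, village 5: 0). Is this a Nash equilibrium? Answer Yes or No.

Total = 80 < 160: not provided.
Village 1 (pledges 0, payoff 0): pledging 70 → total 150, payoff -70. No gain.
Village 2 (pledges 80, payoff -80): dropping to 0 → total 0, payoff 0. Profitable deviation.

No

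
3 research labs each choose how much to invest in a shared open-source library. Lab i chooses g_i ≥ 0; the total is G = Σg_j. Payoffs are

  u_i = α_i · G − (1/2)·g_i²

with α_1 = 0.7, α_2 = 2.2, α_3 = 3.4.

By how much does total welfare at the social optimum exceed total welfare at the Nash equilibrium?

28.29

Lab i's FOC: ∂u_i/∂g_i = α_i − g_i = 0, so g_i* = α_i.
NE contributions = (0.7, 2.2, 3.4); G = 6.3.
W^NE = (Σα)·G − ½Σα_i² = 6.3² − ½·16.89 = 31.245.
Planner sets g_i = Σα_j = 6.3 for every i, so G^SO = 3·6.3 = 18.9.
W^SO = (Σα)·G^SO − ½·3·(Σα)² = (3/2)·6.3² = 59.535.
Deadweight loss = W^SO − W^NE = 28.29.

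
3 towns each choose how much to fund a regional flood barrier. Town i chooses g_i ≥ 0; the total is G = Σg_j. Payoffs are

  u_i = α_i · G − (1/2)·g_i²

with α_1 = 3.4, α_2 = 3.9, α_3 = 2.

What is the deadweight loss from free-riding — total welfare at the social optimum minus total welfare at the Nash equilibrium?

58.63

Town i's FOC: ∂u_i/∂g_i = α_i − g_i = 0, so g_i* = α_i.
NE contributions = (3.4, 3.9, 2); G = 9.3.
W^NE = (Σα)·G − ½Σα_i² = 9.3² − ½·30.77 = 71.105.
Planner sets g_i = Σα_j = 9.3 for every i, so G^SO = 3·9.3 = 27.9.
W^SO = (Σα)·G^SO − ½·3·(Σα)² = (3/2)·9.3² = 129.735.
Deadweight loss = W^SO − W^NE = 58.63.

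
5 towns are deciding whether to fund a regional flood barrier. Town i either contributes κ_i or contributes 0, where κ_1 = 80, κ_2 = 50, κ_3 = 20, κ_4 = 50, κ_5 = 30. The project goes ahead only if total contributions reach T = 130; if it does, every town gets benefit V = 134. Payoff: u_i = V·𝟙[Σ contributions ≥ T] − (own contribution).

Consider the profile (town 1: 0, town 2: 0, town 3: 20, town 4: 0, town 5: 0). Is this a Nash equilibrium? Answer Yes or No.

Total = 20 < 130: not provided.
Town 1 (pledges 0, payoff 0): pledging 80 → total 100, payoff -80. No gain.
Town 2 (pledges 0, payoff 0): pledging 50 → total 70, payoff -50. No gain.
Town 3 (pledges 20, payoff -20): dropping to 0 → total 0, payoff 0. Profitable deviation.

No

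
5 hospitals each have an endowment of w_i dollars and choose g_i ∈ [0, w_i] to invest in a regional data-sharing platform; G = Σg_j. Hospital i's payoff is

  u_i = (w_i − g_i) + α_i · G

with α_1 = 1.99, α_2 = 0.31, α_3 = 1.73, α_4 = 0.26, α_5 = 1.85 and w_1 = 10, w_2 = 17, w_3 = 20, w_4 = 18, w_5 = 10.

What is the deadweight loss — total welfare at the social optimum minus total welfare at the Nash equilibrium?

∂u_i/∂g_i = α_i − 1, so hospital i contributes w_i if α_i > 1, else 0.
α_i > 1 for i ∈ {1, 3, 5}; NE contributions (10, 0, 20, 0, 10), G = 40.
W^NE = Σw_i − G^NE + (Σα_i)·G^NE = 75 + 5.14·40 = 280.6.
Planner: ∂(Σu_j)/∂g_i = Σα_j − 1 = 5.14 > 0, so everyone contributes w_i; G^SO = 75, W^SO = 75 + 5.14·75 = 460.5.
Deadweight loss = 179.9.

179.9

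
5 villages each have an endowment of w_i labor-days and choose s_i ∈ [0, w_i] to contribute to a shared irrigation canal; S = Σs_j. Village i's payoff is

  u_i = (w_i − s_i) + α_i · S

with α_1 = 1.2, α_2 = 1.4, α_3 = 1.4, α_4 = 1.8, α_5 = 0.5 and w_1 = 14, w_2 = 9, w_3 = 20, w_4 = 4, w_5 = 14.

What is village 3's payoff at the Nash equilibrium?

∂u_i/∂s_i = α_i − 1, so village i contributes w_i if α_i > 1, else 0.
α_i > 1 for i ∈ {1, 2, 3, 4}; NE contributions (14, 9, 20, 4, 0), S = 47.
u_3 = (20 − 20) + 1.4·47 = 65.8.

65.8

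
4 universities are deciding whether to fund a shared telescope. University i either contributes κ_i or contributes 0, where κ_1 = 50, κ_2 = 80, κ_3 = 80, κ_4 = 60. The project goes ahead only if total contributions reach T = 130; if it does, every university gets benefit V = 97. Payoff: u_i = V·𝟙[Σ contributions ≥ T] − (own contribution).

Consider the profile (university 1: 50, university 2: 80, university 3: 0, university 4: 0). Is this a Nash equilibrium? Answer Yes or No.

Yes

Total = 130 ≥ 130: provided.
University 1 (pledges 50, payoff 47): dropping to 0 → total 80, payoff 0. No gain.
University 2 (pledges 80, payoff 17): dropping to 0 → total 50, payoff 0. No gain.
University 3 (pledges 0, payoff 97): pledging 80 → total 210, payoff 17. No gain.
University 4 (pledges 0, payoff 97): pledging 60 → total 190, payoff 37. No gain.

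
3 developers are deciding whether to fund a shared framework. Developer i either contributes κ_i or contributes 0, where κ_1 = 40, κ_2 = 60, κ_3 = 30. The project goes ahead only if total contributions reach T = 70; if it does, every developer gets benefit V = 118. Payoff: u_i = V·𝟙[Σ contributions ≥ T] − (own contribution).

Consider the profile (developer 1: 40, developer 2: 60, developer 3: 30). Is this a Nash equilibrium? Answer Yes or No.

Total = 130 ≥ 70: provided.
Developer 1 (pledges 40, payoff 78): dropping to 0 → total 90, payoff 118. Profitable deviation.

No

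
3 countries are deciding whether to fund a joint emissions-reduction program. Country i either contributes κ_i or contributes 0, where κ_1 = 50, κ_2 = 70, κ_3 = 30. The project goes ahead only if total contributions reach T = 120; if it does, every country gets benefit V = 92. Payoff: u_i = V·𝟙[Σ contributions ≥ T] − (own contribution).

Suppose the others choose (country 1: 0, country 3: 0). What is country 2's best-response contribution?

Others' total = 0. Even contributing 70 gives 70 < 120: no benefit either way.
Best response: 0.

0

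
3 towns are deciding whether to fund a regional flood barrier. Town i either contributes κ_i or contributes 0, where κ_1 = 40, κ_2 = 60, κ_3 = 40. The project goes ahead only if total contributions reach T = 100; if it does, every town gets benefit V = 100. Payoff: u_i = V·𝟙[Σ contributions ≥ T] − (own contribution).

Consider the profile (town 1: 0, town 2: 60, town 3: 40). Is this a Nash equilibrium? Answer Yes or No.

Total = 100 ≥ 100: provided.
Town 1 (pledges 0, payoff 100): pledging 40 → total 140, payoff 60. No gain.
Town 2 (pledges 60, payoff 40): dropping to 0 → total 40, payoff 0. No gain.
Town 3 (pledges 40, payoff 60): dropping to 0 → total 60, payoff 0. No gain.

Yes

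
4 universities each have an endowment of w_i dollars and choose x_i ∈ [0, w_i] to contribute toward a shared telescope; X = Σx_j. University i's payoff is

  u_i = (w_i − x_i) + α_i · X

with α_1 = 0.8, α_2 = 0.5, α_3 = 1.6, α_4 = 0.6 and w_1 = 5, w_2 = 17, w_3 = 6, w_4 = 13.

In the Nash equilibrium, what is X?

6

∂u_i/∂x_i = α_i − 1, so university i contributes w_i if α_i > 1, else 0.
α_i > 1 for i ∈ {3}; NE contributions (0, 0, 6, 0), X = 6.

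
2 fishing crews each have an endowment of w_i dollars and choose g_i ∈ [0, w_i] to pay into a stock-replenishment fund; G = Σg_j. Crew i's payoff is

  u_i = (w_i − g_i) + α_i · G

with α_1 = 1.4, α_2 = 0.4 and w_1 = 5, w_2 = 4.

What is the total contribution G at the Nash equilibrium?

∂u_i/∂g_i = α_i − 1, so crew i contributes w_i if α_i > 1, else 0.
α_i > 1 for i ∈ {1}; NE contributions (5, 0), G = 5.

5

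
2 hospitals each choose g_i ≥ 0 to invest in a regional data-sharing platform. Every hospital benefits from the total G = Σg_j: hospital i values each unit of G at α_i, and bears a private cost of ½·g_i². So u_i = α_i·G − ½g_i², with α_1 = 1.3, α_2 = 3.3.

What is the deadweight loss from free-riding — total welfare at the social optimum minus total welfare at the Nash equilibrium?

6.29

Hospital i's FOC: ∂u_i/∂g_i = α_i − g_i = 0, so g_i* = α_i.
NE contributions = (1.3, 3.3); G = 4.6.
W^NE = (Σα)·G − ½Σα_i² = 4.6² − ½·12.58 = 14.87.
Planner sets g_i = Σα_j = 4.6 for every i, so G^SO = 2·4.6 = 9.2.
W^SO = (Σα)·G^SO − ½·2·(Σα)² = (2/2)·4.6² = 21.16.
Deadweight loss = W^SO − W^NE = 6.29.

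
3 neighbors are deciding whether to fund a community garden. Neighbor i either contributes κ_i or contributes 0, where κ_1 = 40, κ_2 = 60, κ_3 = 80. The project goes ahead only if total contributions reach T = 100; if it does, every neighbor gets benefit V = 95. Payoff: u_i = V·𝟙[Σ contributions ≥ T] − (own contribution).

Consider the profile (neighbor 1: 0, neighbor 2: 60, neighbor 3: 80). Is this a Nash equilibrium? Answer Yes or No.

Total = 140 ≥ 100: provided.
Neighbor 1 (pledges 0, payoff 95): pledging 40 → total 180, payoff 55. No gain.
Neighbor 2 (pledges 60, payoff 35): dropping to 0 → total 80, payoff 0. No gain.
Neighbor 3 (pledges 80, payoff 15): dropping to 0 → total 60, payoff 0. No gain.

Yes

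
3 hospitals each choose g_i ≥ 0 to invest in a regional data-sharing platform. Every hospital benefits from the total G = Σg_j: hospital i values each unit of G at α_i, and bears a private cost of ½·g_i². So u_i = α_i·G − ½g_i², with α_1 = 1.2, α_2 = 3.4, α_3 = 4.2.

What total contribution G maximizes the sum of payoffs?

Planner FOC: ∂(Σu_j)/∂g_i = (Σα_j) − g_i = 0, so g_i^SO = Σα_j = 8.8 for every i; G^SO = 26.4.

26.4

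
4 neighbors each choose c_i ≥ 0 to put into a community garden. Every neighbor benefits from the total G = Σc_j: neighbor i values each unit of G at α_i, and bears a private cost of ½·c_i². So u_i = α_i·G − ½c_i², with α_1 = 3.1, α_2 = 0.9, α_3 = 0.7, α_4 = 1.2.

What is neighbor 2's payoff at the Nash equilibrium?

Neighbor i's FOC: ∂u_i/∂c_i = α_i − c_i = 0, so c_i* = α_i.
NE contributions = (3.1, 0.9, 0.7, 1.2); G = 5.9.
u_2 = α_2·G − ½·(c_2)² = 0.9·5.9 − ½·0.9² = 4.905.

4.905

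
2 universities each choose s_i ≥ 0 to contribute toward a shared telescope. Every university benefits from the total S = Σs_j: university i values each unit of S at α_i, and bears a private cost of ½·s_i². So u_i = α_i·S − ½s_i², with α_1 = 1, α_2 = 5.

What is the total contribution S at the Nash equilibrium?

6

University i's FOC: ∂u_i/∂s_i = α_i − s_i = 0, so s_i* = α_i.
NE contributions = (1, 5); S = 6.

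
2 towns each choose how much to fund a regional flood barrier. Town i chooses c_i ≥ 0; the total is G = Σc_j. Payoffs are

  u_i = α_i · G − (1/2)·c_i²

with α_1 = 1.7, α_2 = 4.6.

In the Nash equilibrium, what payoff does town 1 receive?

9.265

Town i's FOC: ∂u_i/∂c_i = α_i − c_i = 0, so c_i* = α_i.
NE contributions = (1.7, 4.6); G = 6.3.
u_1 = α_1·G − ½·(c_1)² = 1.7·6.3 − ½·1.7² = 9.265.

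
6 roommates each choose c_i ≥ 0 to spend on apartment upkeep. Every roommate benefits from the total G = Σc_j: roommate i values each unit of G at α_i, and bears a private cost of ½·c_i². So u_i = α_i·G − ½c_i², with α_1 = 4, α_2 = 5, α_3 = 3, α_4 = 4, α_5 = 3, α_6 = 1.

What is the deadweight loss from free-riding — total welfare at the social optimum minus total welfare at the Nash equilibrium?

838

Roommate i's FOC: ∂u_i/∂c_i = α_i − c_i = 0, so c_i* = α_i.
NE contributions = (4, 5, 3, 4, 3, 1); G = 20.
W^NE = (Σα)·G − ½Σα_i² = 20² − ½·76 = 362.
Planner sets c_i = Σα_j = 20 for every i, so G^SO = 6·20 = 120.
W^SO = (Σα)·G^SO − ½·6·(Σα)² = (6/2)·20² = 1200.
Deadweight loss = W^SO − W^NE = 838.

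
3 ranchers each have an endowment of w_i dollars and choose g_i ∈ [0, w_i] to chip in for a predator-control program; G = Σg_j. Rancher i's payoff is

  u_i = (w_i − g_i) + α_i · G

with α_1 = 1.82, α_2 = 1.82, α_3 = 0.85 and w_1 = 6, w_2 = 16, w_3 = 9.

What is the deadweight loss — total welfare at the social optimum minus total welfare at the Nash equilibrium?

∂u_i/∂g_i = α_i − 1, so rancher i contributes w_i if α_i > 1, else 0.
α_i > 1 for i ∈ {1, 2}; NE contributions (6, 16, 0), G = 22.
W^NE = Σw_i − G^NE + (Σα_i)·G^NE = 31 + 3.49·22 = 107.78.
Planner: ∂(Σu_j)/∂g_i = Σα_j − 1 = 3.49 > 0, so everyone contributes w_i; G^SO = 31, W^SO = 31 + 3.49·31 = 139.19.
Deadweight loss = 31.41.

31.41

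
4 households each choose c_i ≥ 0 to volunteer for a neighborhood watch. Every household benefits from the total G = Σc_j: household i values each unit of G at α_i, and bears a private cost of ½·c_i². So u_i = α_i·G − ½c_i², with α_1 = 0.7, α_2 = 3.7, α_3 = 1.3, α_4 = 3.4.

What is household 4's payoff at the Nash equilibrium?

25.16

Household i's FOC: ∂u_i/∂c_i = α_i − c_i = 0, so c_i* = α_i.
NE contributions = (0.7, 3.7, 1.3, 3.4); G = 9.1.
u_4 = α_4·G − ½·(c_4)² = 3.4·9.1 − ½·3.4² = 25.16.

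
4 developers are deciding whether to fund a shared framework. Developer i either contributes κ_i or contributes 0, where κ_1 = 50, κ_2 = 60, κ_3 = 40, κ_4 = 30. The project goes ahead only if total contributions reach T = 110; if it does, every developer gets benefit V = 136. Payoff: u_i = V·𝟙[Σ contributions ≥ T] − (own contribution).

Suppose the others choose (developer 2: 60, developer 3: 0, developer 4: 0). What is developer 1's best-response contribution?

50

Others' total = 60. Contributing 50 brings total to 110 ≥ 110: gain V − κ_1 = 86.
Best response: 50.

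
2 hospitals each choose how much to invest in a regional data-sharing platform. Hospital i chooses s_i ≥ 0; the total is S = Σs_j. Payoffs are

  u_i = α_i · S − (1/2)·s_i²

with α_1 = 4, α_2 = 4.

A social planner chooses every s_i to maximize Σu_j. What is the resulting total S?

16

Planner FOC: ∂(Σu_j)/∂s_i = (Σα_j) − s_i = 0, so s_i^SO = Σα_j = 8 for every i; S^SO = 16.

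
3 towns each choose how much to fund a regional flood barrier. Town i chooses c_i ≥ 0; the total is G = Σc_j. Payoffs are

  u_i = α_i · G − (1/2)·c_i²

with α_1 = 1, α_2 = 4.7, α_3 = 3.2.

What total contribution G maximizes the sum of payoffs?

26.7

Planner FOC: ∂(Σu_j)/∂c_i = (Σα_j) − c_i = 0, so c_i^SO = Σα_j = 8.9 for every i; G^SO = 26.7.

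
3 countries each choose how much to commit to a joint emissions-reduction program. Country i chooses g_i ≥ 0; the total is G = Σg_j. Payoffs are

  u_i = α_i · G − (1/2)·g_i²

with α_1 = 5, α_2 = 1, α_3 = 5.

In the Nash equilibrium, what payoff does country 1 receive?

42.5

Country i's FOC: ∂u_i/∂g_i = α_i − g_i = 0, so g_i* = α_i.
NE contributions = (5, 1, 5); G = 11.
u_1 = α_1·G − ½·(g_1)² = 5·11 − ½·5² = 42.5.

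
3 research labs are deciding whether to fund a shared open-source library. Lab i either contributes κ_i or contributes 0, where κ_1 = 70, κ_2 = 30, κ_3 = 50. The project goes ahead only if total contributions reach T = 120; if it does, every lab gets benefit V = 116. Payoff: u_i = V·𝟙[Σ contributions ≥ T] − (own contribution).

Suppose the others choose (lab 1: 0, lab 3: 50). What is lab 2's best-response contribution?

0

Others' total = 50. Even contributing 30 gives 80 < 120: no benefit either way.
Best response: 0.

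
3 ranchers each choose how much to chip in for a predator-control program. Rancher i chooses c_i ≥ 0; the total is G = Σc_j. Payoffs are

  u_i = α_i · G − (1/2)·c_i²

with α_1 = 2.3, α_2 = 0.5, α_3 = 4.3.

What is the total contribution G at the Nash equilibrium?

7.1

Rancher i's FOC: ∂u_i/∂c_i = α_i − c_i = 0, so c_i* = α_i.
NE contributions = (2.3, 0.5, 4.3); G = 7.1.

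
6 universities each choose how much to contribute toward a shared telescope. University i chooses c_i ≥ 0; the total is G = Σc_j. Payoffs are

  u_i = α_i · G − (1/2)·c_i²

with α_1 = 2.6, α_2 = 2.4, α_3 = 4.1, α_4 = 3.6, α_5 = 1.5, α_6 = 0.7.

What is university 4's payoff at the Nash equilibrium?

47.16

University i's FOC: ∂u_i/∂c_i = α_i − c_i = 0, so c_i* = α_i.
NE contributions = (2.6, 2.4, 4.1, 3.6, 1.5, 0.7); G = 14.9.
u_4 = α_4·G − ½·(c_4)² = 3.6·14.9 − ½·3.6² = 47.16.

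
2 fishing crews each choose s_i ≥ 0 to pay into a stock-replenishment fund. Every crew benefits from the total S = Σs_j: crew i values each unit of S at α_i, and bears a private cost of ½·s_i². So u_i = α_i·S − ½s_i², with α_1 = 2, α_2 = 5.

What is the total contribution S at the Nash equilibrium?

7

Crew i's FOC: ∂u_i/∂s_i = α_i − s_i = 0, so s_i* = α_i.
NE contributions = (2, 5); S = 7.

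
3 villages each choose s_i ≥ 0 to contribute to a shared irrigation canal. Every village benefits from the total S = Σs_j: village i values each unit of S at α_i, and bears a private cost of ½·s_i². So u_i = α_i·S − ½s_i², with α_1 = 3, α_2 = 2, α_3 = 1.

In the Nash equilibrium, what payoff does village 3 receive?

Village i's FOC: ∂u_i/∂s_i = α_i − s_i = 0, so s_i* = α_i.
NE contributions = (3, 2, 1); S = 6.
u_3 = α_3·S − ½·(s_3)² = 1·6 − ½·1² = 5.5.

5.5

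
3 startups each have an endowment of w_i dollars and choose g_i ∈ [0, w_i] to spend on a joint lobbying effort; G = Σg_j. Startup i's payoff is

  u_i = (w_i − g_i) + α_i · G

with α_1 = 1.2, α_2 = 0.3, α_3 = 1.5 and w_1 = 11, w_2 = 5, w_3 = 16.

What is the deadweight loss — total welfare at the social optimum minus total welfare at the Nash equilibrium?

∂u_i/∂g_i = α_i − 1, so startup i contributes w_i if α_i > 1, else 0.
α_i > 1 for i ∈ {1, 3}; NE contributions (11, 0, 16), G = 27.
W^NE = Σw_i − G^NE + (Σα_i)·G^NE = 32 + 2·27 = 86.
Planner: ∂(Σu_j)/∂g_i = Σα_j − 1 = 2 > 0, so everyone contributes w_i; G^SO = 32, W^SO = 32 + 2·32 = 96.
Deadweight loss = 10.

10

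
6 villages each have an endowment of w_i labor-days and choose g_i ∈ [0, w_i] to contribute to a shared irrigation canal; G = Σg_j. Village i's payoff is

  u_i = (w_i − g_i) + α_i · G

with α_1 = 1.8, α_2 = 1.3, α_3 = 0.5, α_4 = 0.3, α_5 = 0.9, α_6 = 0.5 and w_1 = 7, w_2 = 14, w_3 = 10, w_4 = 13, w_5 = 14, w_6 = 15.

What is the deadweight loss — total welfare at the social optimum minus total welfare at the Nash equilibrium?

223.6

∂u_i/∂g_i = α_i − 1, so village i contributes w_i if α_i > 1, else 0.
α_i > 1 for i ∈ {1, 2}; NE contributions (7, 14, 0, 0, 0, 0), G = 21.
W^NE = Σw_i − G^NE + (Σα_i)·G^NE = 73 + 4.3·21 = 163.3.
Planner: ∂(Σu_j)/∂g_i = Σα_j − 1 = 4.3 > 0, so everyone contributes w_i; G^SO = 73, W^SO = 73 + 4.3·73 = 386.9.
Deadweight loss = 223.6.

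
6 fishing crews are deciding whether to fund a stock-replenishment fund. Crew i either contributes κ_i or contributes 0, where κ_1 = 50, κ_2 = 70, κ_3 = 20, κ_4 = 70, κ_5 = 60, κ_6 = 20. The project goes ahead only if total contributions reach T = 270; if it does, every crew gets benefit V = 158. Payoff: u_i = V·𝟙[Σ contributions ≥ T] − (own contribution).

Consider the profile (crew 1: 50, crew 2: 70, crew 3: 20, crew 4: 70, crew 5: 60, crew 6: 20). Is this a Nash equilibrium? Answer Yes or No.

Total = 290 ≥ 270: provided.
Crew 1 (pledges 50, payoff 108): dropping to 0 → total 240, payoff 0. No gain.
Crew 2 (pledges 70, payoff 88): dropping to 0 → total 220, payoff 0. No gain.
Crew 3 (pledges 20, payoff 138): dropping to 0 → total 270, payoff 158. Profitable deviation.

No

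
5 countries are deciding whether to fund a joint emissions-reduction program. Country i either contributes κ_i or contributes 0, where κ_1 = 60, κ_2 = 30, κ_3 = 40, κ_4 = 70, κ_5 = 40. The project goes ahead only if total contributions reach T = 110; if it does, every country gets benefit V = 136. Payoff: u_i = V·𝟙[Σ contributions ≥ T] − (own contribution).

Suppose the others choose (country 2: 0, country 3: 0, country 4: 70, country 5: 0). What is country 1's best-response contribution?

Others' total = 70. Contributing 60 brings total to 130 ≥ 110: gain V − κ_1 = 76.
Best response: 60.

60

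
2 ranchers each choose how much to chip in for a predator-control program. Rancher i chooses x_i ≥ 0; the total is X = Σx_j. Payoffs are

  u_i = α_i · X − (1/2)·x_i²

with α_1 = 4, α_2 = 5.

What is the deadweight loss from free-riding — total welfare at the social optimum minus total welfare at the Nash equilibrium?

Rancher i's FOC: ∂u_i/∂x_i = α_i − x_i = 0, so x_i* = α_i.
NE contributions = (4, 5); X = 9.
W^NE = (Σα)·X − ½Σα_i² = 9² − ½·41 = 60.5.
Planner sets x_i = Σα_j = 9 for every i, so X^SO = 2·9 = 18.
W^SO = (Σα)·X^SO − ½·2·(Σα)² = (2/2)·9² = 81.
Deadweight loss = W^SO − W^NE = 20.5.

20.5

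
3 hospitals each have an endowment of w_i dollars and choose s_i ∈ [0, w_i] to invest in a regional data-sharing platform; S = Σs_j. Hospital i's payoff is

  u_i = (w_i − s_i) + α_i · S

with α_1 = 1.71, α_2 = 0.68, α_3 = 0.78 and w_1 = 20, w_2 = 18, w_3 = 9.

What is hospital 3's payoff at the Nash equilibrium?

24.6

∂u_i/∂s_i = α_i − 1, so hospital i contributes w_i if α_i > 1, else 0.
α_i > 1 for i ∈ {1}; NE contributions (20, 0, 0), S = 20.
u_3 = (9 − 0) + 0.78·20 = 24.6.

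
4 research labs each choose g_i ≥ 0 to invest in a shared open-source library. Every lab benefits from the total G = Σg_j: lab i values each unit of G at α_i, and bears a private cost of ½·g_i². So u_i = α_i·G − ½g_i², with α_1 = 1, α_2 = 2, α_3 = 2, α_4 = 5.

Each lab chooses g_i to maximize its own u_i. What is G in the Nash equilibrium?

Lab i's FOC: ∂u_i/∂g_i = α_i − g_i = 0, so g_i* = α_i.
NE contributions = (1, 2, 2, 5); G = 10.

10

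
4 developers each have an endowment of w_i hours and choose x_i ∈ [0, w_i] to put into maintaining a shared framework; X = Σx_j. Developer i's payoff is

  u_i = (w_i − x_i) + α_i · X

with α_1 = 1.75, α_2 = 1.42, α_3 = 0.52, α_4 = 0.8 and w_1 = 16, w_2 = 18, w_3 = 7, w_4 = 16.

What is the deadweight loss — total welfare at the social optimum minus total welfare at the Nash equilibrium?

∂u_i/∂x_i = α_i − 1, so developer i contributes w_i if α_i > 1, else 0.
α_i > 1 for i ∈ {1, 2}; NE contributions (16, 18, 0, 0), X = 34.
W^NE = Σw_i − X^NE + (Σα_i)·X^NE = 57 + 3.49·34 = 175.66.
Planner: ∂(Σu_j)/∂x_i = Σα_j − 1 = 3.49 > 0, so everyone contributes w_i; X^SO = 57, W^SO = 57 + 3.49·57 = 255.93.
Deadweight loss = 80.27.

80.27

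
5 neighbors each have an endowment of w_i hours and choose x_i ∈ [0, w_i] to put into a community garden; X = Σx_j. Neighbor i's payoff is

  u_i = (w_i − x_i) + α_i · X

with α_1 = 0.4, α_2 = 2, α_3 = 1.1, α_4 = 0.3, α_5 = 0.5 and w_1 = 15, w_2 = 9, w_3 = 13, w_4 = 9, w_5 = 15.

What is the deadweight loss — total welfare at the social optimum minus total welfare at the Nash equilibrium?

∂u_i/∂x_i = α_i − 1, so neighbor i contributes w_i if α_i > 1, else 0.
α_i > 1 for i ∈ {2, 3}; NE contributions (0, 9, 13, 0, 0), X = 22.
W^NE = Σw_i − X^NE + (Σα_i)·X^NE = 61 + 3.3·22 = 133.6.
Planner: ∂(Σu_j)/∂x_i = Σα_j − 1 = 3.3 > 0, so everyone contributes w_i; X^SO = 61, W^SO = 61 + 3.3·61 = 262.3.
Deadweight loss = 128.7.

128.7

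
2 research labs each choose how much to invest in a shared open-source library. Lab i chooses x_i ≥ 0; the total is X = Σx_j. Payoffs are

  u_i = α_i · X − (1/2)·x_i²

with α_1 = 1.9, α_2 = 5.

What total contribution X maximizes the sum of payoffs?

13.8

Planner FOC: ∂(Σu_j)/∂x_i = (Σα_j) − x_i = 0, so x_i^SO = Σα_j = 6.9 for every i; X^SO = 13.8.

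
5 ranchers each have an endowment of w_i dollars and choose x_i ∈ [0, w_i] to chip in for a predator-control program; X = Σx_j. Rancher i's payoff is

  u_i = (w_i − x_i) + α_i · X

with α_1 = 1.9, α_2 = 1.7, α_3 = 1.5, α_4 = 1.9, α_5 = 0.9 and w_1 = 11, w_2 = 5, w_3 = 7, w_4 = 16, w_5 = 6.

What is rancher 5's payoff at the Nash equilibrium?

41.1

∂u_i/∂x_i = α_i − 1, so rancher i contributes w_i if α_i > 1, else 0.
α_i > 1 for i ∈ {1, 2, 3, 4}; NE contributions (11, 5, 7, 16, 0), X = 39.
u_5 = (6 − 0) + 0.9·39 = 41.1.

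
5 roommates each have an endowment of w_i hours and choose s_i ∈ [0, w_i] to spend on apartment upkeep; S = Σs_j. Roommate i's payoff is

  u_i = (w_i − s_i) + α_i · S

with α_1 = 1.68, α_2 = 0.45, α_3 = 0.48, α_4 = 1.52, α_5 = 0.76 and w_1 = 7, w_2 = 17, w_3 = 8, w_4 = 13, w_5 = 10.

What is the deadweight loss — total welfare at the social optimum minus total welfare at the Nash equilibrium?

136.15

∂u_i/∂s_i = α_i − 1, so roommate i contributes w_i if α_i > 1, else 0.
α_i > 1 for i ∈ {1, 4}; NE contributions (7, 0, 0, 13, 0), S = 20.
W^NE = Σw_i − S^NE + (Σα_i)·S^NE = 55 + 3.89·20 = 132.8.
Planner: ∂(Σu_j)/∂s_i = Σα_j − 1 = 3.89 > 0, so everyone contributes w_i; S^SO = 55, W^SO = 55 + 3.89·55 = 268.95.
Deadweight loss = 136.15.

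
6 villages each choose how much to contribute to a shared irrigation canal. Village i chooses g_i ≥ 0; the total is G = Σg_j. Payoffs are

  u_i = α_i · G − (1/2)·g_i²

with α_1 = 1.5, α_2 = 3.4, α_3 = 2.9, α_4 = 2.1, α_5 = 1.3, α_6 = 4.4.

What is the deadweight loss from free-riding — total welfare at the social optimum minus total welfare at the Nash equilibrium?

510.56

Village i's FOC: ∂u_i/∂g_i = α_i − g_i = 0, so g_i* = α_i.
NE contributions = (1.5, 3.4, 2.9, 2.1, 1.3, 4.4); G = 15.6.
W^NE = (Σα)·G − ½Σα_i² = 15.6² − ½·47.68 = 219.52.
Planner sets g_i = Σα_j = 15.6 for every i, so G^SO = 6·15.6 = 93.6.
W^SO = (Σα)·G^SO − ½·6·(Σα)² = (6/2)·15.6² = 730.08.
Deadweight loss = W^SO − W^NE = 510.56.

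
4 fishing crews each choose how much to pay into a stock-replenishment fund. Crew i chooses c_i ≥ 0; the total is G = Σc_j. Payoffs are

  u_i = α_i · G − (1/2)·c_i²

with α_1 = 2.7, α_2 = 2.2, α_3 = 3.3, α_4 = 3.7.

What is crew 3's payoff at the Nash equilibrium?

33.825

Crew i's FOC: ∂u_i/∂c_i = α_i − c_i = 0, so c_i* = α_i.
NE contributions = (2.7, 2.2, 3.3, 3.7); G = 11.9.
u_3 = α_3·G − ½·(c_3)² = 3.3·11.9 − ½·3.3² = 33.825.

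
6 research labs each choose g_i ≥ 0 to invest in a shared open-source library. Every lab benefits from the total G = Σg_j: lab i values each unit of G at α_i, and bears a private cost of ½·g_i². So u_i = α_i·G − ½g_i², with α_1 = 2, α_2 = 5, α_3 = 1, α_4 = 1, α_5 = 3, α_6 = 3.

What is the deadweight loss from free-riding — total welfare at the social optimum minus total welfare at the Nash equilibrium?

Lab i's FOC: ∂u_i/∂g_i = α_i − g_i = 0, so g_i* = α_i.
NE contributions = (2, 5, 1, 1, 3, 3); G = 15.
W^NE = (Σα)·G − ½Σα_i² = 15² − ½·49 = 200.5.
Planner sets g_i = Σα_j = 15 for every i, so G^SO = 6·15 = 90.
W^SO = (Σα)·G^SO − ½·6·(Σα)² = (6/2)·15² = 675.
Deadweight loss = W^SO − W^NE = 474.5.

474.5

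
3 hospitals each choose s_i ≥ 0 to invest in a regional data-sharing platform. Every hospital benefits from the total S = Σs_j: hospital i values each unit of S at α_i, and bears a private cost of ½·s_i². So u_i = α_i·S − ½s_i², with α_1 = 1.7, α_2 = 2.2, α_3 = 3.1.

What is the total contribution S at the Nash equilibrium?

Hospital i's FOC: ∂u_i/∂s_i = α_i − s_i = 0, so s_i* = α_i.
NE contributions = (1.7, 2.2, 3.1); S = 7.

7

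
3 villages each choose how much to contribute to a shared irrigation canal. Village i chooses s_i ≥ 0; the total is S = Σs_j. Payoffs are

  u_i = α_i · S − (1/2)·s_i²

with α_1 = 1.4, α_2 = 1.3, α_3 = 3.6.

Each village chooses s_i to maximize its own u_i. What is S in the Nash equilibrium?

Village i's FOC: ∂u_i/∂s_i = α_i − s_i = 0, so s_i* = α_i.
NE contributions = (1.4, 1.3, 3.6); S = 6.3.

6.3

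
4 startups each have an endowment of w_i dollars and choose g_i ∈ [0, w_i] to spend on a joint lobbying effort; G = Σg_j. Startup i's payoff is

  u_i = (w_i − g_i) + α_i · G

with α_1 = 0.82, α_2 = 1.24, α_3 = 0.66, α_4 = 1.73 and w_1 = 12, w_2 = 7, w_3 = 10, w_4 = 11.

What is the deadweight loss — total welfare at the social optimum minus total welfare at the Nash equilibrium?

75.9

∂u_i/∂g_i = α_i − 1, so startup i contributes w_i if α_i > 1, else 0.
α_i > 1 for i ∈ {2, 4}; NE contributions (0, 7, 0, 11), G = 18.
W^NE = Σw_i − G^NE + (Σα_i)·G^NE = 40 + 3.45·18 = 102.1.
Planner: ∂(Σu_j)/∂g_i = Σα_j − 1 = 3.45 > 0, so everyone contributes w_i; G^SO = 40, W^SO = 40 + 3.45·40 = 178.
Deadweight loss = 75.9.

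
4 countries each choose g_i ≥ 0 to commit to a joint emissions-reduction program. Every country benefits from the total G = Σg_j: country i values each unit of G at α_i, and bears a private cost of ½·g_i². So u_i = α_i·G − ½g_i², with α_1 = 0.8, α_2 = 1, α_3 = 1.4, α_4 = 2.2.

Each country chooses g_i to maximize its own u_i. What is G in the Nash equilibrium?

5.4

Country i's FOC: ∂u_i/∂g_i = α_i − g_i = 0, so g_i* = α_i.
NE contributions = (0.8, 1, 1.4, 2.2); G = 5.4.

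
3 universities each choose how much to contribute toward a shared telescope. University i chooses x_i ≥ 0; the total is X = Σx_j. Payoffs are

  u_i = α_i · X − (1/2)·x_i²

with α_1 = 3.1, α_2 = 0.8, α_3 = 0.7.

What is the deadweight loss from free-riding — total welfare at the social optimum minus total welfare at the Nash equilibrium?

University i's FOC: ∂u_i/∂x_i = α_i − x_i = 0, so x_i* = α_i.
NE contributions = (3.1, 0.8, 0.7); X = 4.6.
W^NE = (Σα)·X − ½Σα_i² = 4.6² − ½·10.74 = 15.79.
Planner sets x_i = Σα_j = 4.6 for every i, so X^SO = 3·4.6 = 13.8.
W^SO = (Σα)·X^SO − ½·3·(Σα)² = (3/2)·4.6² = 31.74.
Deadweight loss = W^SO − W^NE = 15.95.

15.95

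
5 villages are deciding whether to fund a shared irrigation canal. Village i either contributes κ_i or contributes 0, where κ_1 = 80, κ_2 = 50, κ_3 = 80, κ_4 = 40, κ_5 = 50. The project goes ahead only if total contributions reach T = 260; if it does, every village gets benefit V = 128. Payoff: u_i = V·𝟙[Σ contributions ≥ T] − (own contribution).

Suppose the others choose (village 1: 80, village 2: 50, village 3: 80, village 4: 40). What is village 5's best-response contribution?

Others' total = 250. Contributing 50 brings total to 300 ≥ 260: gain V − κ_5 = 78.
Best response: 50.

50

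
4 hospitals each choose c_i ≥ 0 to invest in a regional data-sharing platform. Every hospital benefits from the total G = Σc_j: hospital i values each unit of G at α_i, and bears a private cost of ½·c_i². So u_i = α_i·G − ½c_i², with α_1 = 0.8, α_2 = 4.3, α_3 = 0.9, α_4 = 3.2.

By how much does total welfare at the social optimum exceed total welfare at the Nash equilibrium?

99.73

Hospital i's FOC: ∂u_i/∂c_i = α_i − c_i = 0, so c_i* = α_i.
NE contributions = (0.8, 4.3, 0.9, 3.2); G = 9.2.
W^NE = (Σα)·G − ½Σα_i² = 9.2² − ½·30.18 = 69.55.
Planner sets c_i = Σα_j = 9.2 for every i, so G^SO = 4·9.2 = 36.8.
W^SO = (Σα)·G^SO − ½·4·(Σα)² = (4/2)·9.2² = 169.28.
Deadweight loss = W^SO − W^NE = 99.73.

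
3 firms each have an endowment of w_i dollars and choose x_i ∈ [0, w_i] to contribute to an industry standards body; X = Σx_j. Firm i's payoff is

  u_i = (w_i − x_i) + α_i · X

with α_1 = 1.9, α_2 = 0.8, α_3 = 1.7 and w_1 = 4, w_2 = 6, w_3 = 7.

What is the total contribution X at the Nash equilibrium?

∂u_i/∂x_i = α_i − 1, so firm i contributes w_i if α_i > 1, else 0.
α_i > 1 for i ∈ {1, 3}; NE contributions (4, 0, 7), X = 11.

11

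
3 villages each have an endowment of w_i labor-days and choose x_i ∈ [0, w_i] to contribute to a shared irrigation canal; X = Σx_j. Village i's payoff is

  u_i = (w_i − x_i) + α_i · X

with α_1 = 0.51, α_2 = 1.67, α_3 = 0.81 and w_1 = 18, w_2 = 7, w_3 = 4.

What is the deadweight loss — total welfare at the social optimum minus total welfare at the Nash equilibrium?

∂u_i/∂x_i = α_i − 1, so village i contributes w_i if α_i > 1, else 0.
α_i > 1 for i ∈ {2}; NE contributions (0, 7, 0), X = 7.
W^NE = Σw_i − X^NE + (Σα_i)·X^NE = 29 + 1.99·7 = 42.93.
Planner: ∂(Σu_j)/∂x_i = Σα_j − 1 = 1.99 > 0, so everyone contributes w_i; X^SO = 29, W^SO = 29 + 1.99·29 = 86.71.
Deadweight loss = 43.78.

43.78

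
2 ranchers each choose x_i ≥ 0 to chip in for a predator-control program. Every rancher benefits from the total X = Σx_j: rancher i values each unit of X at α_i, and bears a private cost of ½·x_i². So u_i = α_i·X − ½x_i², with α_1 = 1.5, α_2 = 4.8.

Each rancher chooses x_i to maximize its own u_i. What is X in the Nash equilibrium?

6.3

Rancher i's FOC: ∂u_i/∂x_i = α_i − x_i = 0, so x_i* = α_i.
NE contributions = (1.5, 4.8); X = 6.3.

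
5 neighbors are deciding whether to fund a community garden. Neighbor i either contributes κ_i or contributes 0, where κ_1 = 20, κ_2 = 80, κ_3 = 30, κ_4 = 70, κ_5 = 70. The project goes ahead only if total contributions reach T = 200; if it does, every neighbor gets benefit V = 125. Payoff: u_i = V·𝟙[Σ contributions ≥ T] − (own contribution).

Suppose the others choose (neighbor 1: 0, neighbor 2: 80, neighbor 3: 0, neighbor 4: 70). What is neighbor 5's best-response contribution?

70

Others' total = 150. Contributing 70 brings total to 220 ≥ 200: gain V − κ_5 = 55.
Best response: 70.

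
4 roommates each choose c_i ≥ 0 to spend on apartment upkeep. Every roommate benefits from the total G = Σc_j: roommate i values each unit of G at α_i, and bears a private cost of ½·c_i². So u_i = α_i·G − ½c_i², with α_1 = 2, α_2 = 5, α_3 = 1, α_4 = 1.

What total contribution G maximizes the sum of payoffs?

36

Planner FOC: ∂(Σu_j)/∂c_i = (Σα_j) − c_i = 0, so c_i^SO = Σα_j = 9 for every i; G^SO = 36.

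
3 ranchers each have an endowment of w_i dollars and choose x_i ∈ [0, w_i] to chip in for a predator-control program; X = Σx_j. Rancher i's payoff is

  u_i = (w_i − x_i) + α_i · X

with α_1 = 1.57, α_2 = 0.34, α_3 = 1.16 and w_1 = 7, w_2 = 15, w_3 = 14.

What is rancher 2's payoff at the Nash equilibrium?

22.14

∂u_i/∂x_i = α_i − 1, so rancher i contributes w_i if α_i > 1, else 0.
α_i > 1 for i ∈ {1, 3}; NE contributions (7, 0, 14), X = 21.
u_2 = (15 − 0) + 0.34·21 = 22.14.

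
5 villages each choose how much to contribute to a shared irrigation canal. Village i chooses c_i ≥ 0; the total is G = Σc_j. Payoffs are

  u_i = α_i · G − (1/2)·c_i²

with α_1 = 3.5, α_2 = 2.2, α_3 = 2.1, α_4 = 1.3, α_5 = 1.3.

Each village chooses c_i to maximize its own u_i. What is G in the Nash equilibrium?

Village i's FOC: ∂u_i/∂c_i = α_i − c_i = 0, so c_i* = α_i.
NE contributions = (3.5, 2.2, 2.1, 1.3, 1.3); G = 10.4.

10.4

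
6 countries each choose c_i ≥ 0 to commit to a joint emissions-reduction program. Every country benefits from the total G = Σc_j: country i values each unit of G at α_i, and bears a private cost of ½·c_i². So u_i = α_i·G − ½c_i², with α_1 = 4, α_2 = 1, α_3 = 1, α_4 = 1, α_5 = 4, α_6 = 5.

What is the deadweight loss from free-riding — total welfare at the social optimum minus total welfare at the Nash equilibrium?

542

Country i's FOC: ∂u_i/∂c_i = α_i − c_i = 0, so c_i* = α_i.
NE contributions = (4, 1, 1, 1, 4, 5); G = 16.
W^NE = (Σα)·G − ½Σα_i² = 16² − ½·60 = 226.
Planner sets c_i = Σα_j = 16 for every i, so G^SO = 6·16 = 96.
W^SO = (Σα)·G^SO − ½·6·(Σα)² = (6/2)·16² = 768.
Deadweight loss = W^SO − W^NE = 542.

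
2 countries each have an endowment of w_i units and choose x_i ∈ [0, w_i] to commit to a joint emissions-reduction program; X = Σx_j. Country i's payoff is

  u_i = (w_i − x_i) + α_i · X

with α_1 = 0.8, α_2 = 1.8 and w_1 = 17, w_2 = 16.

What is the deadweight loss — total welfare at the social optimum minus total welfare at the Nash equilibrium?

∂u_i/∂x_i = α_i − 1, so country i contributes w_i if α_i > 1, else 0.
α_i > 1 for i ∈ {2}; NE contributions (0, 16), X = 16.
W^NE = Σw_i − X^NE + (Σα_i)·X^NE = 33 + 1.6·16 = 58.6.
Planner: ∂(Σu_j)/∂x_i = Σα_j − 1 = 1.6 > 0, so everyone contributes w_i; X^SO = 33, W^SO = 33 + 1.6·33 = 85.8.
Deadweight loss = 27.2.

27.2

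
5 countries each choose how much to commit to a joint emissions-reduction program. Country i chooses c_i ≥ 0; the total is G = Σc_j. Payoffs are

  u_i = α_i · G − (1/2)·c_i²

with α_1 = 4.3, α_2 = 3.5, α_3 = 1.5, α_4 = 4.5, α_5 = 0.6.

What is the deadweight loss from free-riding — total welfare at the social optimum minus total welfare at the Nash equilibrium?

Country i's FOC: ∂u_i/∂c_i = α_i − c_i = 0, so c_i* = α_i.
NE contributions = (4.3, 3.5, 1.5, 4.5, 0.6); G = 14.4.
W^NE = (Σα)·G − ½Σα_i² = 14.4² − ½·53.6 = 180.56.
Planner sets c_i = Σα_j = 14.4 for every i, so G^SO = 5·14.4 = 72.
W^SO = (Σα)·G^SO − ½·5·(Σα)² = (5/2)·14.4² = 518.4.
Deadweight loss = W^SO − W^NE = 337.84.

337.84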